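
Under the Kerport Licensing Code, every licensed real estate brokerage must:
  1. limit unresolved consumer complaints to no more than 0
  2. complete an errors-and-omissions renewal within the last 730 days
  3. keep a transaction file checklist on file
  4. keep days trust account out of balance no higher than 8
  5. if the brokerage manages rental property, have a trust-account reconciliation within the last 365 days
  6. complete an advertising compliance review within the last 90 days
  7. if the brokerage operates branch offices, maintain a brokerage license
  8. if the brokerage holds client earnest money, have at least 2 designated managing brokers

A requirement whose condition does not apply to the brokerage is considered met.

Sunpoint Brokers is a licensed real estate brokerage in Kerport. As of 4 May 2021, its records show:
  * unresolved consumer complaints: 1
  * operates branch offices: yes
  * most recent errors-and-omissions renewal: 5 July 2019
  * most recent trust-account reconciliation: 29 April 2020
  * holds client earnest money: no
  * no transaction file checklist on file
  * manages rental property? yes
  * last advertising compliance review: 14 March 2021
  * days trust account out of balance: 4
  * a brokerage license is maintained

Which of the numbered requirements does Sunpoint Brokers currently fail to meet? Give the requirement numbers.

1, 3, 5

1. unresolved consumer complaints 1 > 0 → not met
2. errors-and-omissions renewal 669 days ago vs limit 730 → met
3. transaction file checklist absent → not met
4. days trust account out of balance 4 ≤ 8 → met
5. condition 'manages rental property' holds; trust-account reconciliation 370 days ago vs limit 365 → not met
6. advertising compliance review 51 days ago vs limit 90 → met
7. condition 'operates branch offices' holds; brokerage license present → met
8. condition 'holds client earnest money' does not hold → requirement n/a → met
Not met: 1, 3, 5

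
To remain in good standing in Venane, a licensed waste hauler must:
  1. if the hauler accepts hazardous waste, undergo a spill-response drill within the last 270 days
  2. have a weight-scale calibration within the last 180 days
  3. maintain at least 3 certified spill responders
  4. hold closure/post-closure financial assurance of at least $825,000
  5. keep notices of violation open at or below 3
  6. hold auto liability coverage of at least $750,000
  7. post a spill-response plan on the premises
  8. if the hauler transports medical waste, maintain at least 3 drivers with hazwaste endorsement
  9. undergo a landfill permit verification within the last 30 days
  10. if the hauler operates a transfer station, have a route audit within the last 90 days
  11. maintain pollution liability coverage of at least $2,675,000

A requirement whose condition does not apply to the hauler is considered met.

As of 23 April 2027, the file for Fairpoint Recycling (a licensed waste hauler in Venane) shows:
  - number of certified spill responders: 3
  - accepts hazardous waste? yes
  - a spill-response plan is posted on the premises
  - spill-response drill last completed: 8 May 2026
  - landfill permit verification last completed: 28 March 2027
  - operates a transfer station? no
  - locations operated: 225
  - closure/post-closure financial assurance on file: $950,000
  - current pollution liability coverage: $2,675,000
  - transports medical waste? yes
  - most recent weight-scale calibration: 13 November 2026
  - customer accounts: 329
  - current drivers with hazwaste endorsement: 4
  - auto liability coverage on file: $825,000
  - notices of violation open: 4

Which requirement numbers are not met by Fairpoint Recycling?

1, 5

1. condition 'accepts hazardous waste' holds; spill-response drill 350 days ago vs limit 270 → not met
2. weight-scale calibration 161 days ago vs limit 180 → met
3. certified spill responders 3 ≥ 3 → met
4. closure/post-closure financial assurance $950,000 ≥ $825,000 → met
5. notices of violation open 4 > 3 → not met
6. auto liability coverage $825,000 ≥ $750,000 → met
7. spill-response plan present → met
8. condition 'transports medical waste' holds; drivers with hazwaste endorsement 4 ≥ 3 → met
9. landfill permit verification 26 days ago vs limit 30 → met
10. condition 'operates a transfer station' does not hold → requirement n/a → met
11. pollution liability coverage $2,675,000 ≥ $2,675,000 → met
Not met: 1, 5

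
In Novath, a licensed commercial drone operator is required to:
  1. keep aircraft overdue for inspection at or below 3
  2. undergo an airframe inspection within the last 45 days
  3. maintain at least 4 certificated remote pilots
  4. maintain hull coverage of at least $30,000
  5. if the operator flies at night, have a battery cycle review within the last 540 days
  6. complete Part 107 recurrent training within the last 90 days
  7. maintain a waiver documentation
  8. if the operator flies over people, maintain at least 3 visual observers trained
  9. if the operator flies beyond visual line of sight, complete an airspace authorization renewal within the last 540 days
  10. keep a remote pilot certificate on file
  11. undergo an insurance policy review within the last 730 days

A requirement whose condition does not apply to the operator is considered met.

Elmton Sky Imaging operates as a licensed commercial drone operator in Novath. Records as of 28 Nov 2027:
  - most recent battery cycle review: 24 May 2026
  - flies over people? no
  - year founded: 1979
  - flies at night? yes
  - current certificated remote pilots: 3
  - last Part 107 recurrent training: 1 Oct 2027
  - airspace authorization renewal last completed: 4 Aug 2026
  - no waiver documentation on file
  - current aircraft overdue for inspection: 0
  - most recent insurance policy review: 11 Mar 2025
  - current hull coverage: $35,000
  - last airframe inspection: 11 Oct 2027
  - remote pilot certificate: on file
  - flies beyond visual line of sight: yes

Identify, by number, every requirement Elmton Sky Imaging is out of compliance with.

1. aircraft overdue for inspection 0 ≤ 3 → met
2. airframe inspection 48 days ago vs limit 45 → not met
3. certificated remote pilots 3 < 4 → not met
4. hull coverage $35,000 ≥ $30,000 → met
5. condition 'flies at night' holds; battery cycle review 553 days ago vs limit 540 → not met
6. Part 107 recurrent training 58 days ago vs limit 90 → met
7. waiver documentation absent → not met
8. condition 'flies over people' does not hold → requirement n/a → met
9. condition 'flies beyond visual line of sight' holds; airspace authorization renewal 481 days ago vs limit 540 → met
10. remote pilot certificate present → met
11. insurance policy review 992 days ago vs limit 730 → not met
Not met: 2, 3, 5, 7, 11

2, 3, 5, 7, 11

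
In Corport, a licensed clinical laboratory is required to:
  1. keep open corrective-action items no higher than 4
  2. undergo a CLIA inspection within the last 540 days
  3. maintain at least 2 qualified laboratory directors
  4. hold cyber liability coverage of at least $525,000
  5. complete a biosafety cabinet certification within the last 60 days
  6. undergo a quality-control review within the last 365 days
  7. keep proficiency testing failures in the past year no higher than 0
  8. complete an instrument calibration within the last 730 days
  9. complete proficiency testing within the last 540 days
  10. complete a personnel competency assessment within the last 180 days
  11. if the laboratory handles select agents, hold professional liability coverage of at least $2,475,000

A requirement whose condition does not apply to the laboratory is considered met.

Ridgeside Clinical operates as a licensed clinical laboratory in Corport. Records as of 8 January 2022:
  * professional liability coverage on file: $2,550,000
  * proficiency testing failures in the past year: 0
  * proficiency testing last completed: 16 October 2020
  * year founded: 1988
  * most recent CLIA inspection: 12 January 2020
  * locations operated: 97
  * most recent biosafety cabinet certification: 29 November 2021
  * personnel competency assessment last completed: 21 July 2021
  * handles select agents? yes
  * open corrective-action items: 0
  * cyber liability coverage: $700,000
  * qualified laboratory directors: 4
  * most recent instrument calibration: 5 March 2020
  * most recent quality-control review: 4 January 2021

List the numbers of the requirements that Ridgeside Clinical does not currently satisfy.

1. open corrective-action items 0 ≤ 4 → met
2. CLIA inspection 727 days ago vs limit 540 → not met
3. qualified laboratory directors 4 ≥ 2 → met
4. cyber liability coverage $700,000 ≥ $525,000 → met
5. biosafety cabinet certification 40 days ago vs limit 60 → met
6. quality-control review 369 days ago vs limit 365 → not met
7. proficiency testing failures in the past year 0 ≤ 0 → met
8. instrument calibration 674 days ago vs limit 730 → met
9. proficiency testing 449 days ago vs limit 540 → met
10. personnel competency assessment 171 days ago vs limit 180 → met
11. condition 'handles select agents' holds; professional liability coverage $2,550,000 ≥ $2,475,000 → met
Not met: 2, 6

2, 6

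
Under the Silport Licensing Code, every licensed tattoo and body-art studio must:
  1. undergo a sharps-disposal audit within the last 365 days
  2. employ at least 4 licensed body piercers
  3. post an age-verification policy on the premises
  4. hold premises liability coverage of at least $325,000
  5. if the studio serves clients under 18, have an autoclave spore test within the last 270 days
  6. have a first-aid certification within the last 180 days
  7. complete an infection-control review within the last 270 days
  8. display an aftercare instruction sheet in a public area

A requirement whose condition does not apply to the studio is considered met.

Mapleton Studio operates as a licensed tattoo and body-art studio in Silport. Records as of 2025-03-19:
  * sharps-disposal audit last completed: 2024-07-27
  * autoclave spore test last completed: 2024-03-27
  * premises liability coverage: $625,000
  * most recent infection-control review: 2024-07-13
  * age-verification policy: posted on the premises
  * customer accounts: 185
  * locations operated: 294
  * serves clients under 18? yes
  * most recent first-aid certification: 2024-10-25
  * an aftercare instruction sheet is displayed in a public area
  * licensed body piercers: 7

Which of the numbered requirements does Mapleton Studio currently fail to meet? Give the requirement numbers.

1. sharps-disposal audit 235 days ago vs limit 365 → met
2. licensed body piercers 7 ≥ 4 → met
3. age-verification policy present → met
4. premises liability coverage $625,000 ≥ $325,000 → met
5. condition 'serves clients under 18' holds; autoclave spore test 357 days ago vs limit 270 → not met
6. first-aid certification 145 days ago vs limit 180 → met
7. infection-control review 249 days ago vs limit 270 → met
8. aftercare instruction sheet present → met
Not met: 5

5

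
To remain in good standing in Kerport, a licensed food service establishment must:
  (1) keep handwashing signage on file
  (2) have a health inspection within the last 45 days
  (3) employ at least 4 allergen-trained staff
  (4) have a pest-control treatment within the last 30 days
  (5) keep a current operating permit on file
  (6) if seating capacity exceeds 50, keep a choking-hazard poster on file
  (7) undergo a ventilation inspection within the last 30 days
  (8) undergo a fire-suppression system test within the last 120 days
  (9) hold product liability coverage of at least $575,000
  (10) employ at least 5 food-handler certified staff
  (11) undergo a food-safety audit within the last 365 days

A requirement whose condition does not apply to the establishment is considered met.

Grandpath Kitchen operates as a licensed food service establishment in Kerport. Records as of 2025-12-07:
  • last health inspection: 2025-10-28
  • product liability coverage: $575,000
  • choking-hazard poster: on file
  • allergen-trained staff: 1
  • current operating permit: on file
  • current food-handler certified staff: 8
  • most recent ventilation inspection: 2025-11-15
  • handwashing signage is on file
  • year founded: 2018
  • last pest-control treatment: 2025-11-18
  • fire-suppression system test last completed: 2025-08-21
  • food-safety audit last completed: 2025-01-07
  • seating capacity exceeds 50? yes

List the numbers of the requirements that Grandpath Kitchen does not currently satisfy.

1. handwashing signage present → met
2. health inspection 40 days ago vs limit 45 → met
3. allergen-trained staff 1 < 4 → not met
4. pest-control treatment 19 days ago vs limit 30 → met
5. current operating permit present → met
6. condition 'seating capacity exceeds 50' holds; choking-hazard poster present → met
7. ventilation inspection 22 days ago vs limit 30 → met
8. fire-suppression system test 108 days ago vs limit 120 → met
9. product liability coverage $575,000 ≥ $575,000 → met
10. food-handler certified staff 8 ≥ 5 → met
11. food-safety audit 334 days ago vs limit 365 → met
Not met: 3

3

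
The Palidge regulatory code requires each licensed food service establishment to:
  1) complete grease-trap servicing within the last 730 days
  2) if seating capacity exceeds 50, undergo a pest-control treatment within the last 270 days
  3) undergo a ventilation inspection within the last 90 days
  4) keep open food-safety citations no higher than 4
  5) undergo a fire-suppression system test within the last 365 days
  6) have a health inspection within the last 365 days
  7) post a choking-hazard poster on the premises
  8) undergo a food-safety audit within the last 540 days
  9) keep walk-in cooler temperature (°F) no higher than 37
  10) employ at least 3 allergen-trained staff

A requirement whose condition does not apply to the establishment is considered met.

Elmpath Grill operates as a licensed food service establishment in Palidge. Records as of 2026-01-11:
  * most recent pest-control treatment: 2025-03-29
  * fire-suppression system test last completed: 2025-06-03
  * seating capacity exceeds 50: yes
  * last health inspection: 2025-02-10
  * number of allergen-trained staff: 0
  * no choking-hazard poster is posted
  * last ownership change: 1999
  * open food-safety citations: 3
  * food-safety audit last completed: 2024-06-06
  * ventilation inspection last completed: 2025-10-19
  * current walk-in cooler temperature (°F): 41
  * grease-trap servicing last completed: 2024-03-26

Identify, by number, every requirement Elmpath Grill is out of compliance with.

2, 7, 8, 9, 10

1. grease-trap servicing 656 days ago vs limit 730 → met
2. condition 'seating capacity exceeds 50' holds; pest-control treatment 288 days ago vs limit 270 → not met
3. ventilation inspection 84 days ago vs limit 90 → met
4. open food-safety citations 3 ≤ 4 → met
5. fire-suppression system test 222 days ago vs limit 365 → met
6. health inspection 335 days ago vs limit 365 → met
7. choking-hazard poster absent → not met
8. food-safety audit 584 days ago vs limit 540 → not met
9. walk-in cooler temperature (°F) 41 > 37 → not met
10. allergen-trained staff 0 < 3 → not met
Not met: 2, 7, 8, 9, 10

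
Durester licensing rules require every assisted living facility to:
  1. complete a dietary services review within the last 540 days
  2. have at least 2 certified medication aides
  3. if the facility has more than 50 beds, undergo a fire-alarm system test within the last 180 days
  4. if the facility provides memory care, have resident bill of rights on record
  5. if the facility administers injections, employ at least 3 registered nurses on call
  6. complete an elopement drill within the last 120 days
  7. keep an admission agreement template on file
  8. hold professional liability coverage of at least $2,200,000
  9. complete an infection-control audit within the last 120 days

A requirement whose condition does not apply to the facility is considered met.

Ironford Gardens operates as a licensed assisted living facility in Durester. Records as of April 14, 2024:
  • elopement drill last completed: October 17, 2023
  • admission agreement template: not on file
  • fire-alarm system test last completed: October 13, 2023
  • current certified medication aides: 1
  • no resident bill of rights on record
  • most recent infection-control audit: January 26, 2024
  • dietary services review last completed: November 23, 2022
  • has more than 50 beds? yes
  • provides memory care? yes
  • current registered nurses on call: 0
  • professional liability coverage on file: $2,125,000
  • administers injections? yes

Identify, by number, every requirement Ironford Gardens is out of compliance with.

2, 3, 4, 5, 6, 7, 8

1. dietary services review 508 days ago vs limit 540 → met
2. certified medication aides 1 < 2 → not met
3. condition 'has more than 50 beds' holds; fire-alarm system test 184 days ago vs limit 180 → not met
4. condition 'provides memory care' holds; resident bill of rights absent → not met
5. condition 'administers injections' holds; registered nurses on call 0 < 3 → not met
6. elopement drill 180 days ago vs limit 120 → not met
7. admission agreement template absent → not met
8. professional liability coverage $2,125,000 < $2,200,000 → not met
9. infection-control audit 79 days ago vs limit 120 → met
Not met: 2, 3, 4, 5, 6, 7, 8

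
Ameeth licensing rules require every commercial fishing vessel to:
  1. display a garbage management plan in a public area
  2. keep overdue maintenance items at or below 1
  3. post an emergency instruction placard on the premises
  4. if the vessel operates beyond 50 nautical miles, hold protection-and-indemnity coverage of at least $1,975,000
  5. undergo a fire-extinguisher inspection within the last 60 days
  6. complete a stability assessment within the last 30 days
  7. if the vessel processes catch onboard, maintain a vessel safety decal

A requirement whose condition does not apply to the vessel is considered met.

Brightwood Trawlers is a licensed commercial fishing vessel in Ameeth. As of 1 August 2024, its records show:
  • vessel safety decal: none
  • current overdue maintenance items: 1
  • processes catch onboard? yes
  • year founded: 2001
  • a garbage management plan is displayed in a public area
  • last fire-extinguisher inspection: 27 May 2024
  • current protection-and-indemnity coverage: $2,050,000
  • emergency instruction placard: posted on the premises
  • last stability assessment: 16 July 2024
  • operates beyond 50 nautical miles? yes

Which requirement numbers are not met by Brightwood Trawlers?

1. garbage management plan present → met
2. overdue maintenance items 1 ≤ 1 → met
3. emergency instruction placard present → met
4. condition 'operates beyond 50 nautical miles' holds; protection-and-indemnity coverage $2,050,000 ≥ $1,975,000 → met
5. fire-extinguisher inspection 66 days ago vs limit 60 → not met
6. stability assessment 16 days ago vs limit 30 → met
7. condition 'processes catch onboard' holds; vessel safety decal absent → not met
Not met: 5, 7

5, 7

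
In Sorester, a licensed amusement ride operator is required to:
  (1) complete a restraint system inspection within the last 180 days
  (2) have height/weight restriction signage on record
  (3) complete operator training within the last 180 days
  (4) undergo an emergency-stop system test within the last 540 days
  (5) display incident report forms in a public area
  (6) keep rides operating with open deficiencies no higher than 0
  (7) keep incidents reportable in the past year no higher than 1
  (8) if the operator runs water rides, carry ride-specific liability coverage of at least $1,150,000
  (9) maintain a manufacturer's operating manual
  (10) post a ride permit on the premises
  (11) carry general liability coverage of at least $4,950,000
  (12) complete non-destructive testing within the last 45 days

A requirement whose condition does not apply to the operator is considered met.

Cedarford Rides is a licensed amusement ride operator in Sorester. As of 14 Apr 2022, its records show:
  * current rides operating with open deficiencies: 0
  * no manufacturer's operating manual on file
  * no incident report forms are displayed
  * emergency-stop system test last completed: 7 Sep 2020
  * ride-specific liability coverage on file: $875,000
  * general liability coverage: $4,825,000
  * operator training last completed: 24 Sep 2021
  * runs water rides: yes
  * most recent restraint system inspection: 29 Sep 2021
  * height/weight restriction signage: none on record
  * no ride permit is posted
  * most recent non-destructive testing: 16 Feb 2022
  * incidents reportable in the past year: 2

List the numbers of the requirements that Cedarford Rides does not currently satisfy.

1, 2, 3, 4, 5, 7, 8, 9, 10, 11, 12

1. restraint system inspection 197 days ago vs limit 180 → not met
2. height/weight restriction signage absent → not met
3. operator training 202 days ago vs limit 180 → not met
4. emergency-stop system test 584 days ago vs limit 540 → not met
5. incident report forms absent → not met
6. rides operating with open deficiencies 0 ≤ 0 → met
7. incidents reportable in the past year 2 > 1 → not met
8. condition 'runs water rides' holds; ride-specific liability coverage $875,000 < $1,150,000 → not met
9. manufacturer's operating manual absent → not met
10. ride permit absent → not met
11. general liability coverage $4,825,000 < $4,950,000 → not met
12. non-destructive testing 57 days ago vs limit 45 → not met
Not met: 1, 2, 3, 4, 5, 7, 8, 9, 10, 11, 12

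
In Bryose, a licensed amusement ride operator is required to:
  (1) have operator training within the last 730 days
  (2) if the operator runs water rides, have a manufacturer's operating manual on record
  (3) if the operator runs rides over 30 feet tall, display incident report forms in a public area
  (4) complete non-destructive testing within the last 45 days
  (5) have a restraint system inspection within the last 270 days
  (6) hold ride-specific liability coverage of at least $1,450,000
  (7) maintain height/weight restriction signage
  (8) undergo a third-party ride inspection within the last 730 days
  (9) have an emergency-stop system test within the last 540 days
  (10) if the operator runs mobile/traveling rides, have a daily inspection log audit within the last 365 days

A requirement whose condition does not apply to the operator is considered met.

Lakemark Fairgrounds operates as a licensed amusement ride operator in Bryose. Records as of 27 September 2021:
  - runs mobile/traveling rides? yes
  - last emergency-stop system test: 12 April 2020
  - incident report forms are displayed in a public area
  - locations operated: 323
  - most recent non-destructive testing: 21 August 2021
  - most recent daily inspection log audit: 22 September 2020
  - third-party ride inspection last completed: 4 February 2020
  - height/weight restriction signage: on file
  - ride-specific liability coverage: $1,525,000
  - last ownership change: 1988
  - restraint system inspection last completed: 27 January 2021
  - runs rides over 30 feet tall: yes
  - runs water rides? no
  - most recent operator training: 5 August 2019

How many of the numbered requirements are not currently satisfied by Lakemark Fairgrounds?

1. operator training 784 days ago vs limit 730 → not met
2. condition 'runs water rides' does not hold → requirement n/a → met
3. condition 'runs rides over 30 feet tall' holds; incident report forms present → met
4. non-destructive testing 37 days ago vs limit 45 → met
5. restraint system inspection 243 days ago vs limit 270 → met
6. ride-specific liability coverage $1,525,000 ≥ $1,450,000 → met
7. height/weight restriction signage present → met
8. third-party ride inspection 601 days ago vs limit 730 → met
9. emergency-stop system test 533 days ago vs limit 540 → met
10. condition 'runs mobile/traveling rides' holds; daily inspection log audit 370 days ago vs limit 365 → not met
Not met: 2 of 10

2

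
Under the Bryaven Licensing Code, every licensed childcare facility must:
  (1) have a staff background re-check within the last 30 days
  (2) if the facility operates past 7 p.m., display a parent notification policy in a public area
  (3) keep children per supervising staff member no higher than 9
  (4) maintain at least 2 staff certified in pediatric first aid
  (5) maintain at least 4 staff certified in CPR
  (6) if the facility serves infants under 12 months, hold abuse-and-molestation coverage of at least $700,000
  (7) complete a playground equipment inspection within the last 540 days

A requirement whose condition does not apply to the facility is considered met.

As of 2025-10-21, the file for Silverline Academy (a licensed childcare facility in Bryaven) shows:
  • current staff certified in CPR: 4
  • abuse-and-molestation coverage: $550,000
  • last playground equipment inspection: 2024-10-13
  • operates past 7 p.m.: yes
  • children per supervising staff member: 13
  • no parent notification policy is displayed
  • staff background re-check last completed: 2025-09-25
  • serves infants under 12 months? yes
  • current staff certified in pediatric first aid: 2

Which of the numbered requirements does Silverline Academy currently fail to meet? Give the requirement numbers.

2, 3, 6

1. staff background re-check 26 days ago vs limit 30 → met
2. condition 'operates past 7 p.m.' holds; parent notification policy absent → not met
3. children per supervising staff member 13 > 9 → not met
4. staff certified in pediatric first aid 2 ≥ 2 → met
5. staff certified in CPR 4 ≥ 4 → met
6. condition 'serves infants under 12 months' holds; abuse-and-molestation coverage $550,000 < $700,000 → not met
7. playground equipment inspection 373 days ago vs limit 540 → met
Not met: 2, 3, 6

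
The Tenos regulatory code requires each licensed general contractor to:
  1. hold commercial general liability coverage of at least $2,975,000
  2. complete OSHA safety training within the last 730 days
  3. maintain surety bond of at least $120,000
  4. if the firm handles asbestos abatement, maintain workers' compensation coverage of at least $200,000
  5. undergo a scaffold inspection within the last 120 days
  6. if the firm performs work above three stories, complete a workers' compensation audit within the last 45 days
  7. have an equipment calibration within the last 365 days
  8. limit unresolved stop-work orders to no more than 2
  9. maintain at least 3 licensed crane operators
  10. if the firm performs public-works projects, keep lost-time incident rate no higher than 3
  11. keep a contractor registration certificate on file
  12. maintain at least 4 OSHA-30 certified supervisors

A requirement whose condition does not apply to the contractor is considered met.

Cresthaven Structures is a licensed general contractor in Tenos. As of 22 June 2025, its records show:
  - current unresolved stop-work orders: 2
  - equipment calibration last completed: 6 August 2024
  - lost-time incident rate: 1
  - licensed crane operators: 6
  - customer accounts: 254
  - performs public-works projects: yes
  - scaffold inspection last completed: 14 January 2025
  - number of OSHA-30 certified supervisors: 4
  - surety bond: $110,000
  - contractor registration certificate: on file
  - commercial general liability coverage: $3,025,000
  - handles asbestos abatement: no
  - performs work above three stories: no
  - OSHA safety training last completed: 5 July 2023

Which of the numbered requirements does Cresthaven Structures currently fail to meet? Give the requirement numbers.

3, 5

1. commercial general liability coverage $3,025,000 ≥ $2,975,000 → met
2. OSHA safety training 718 days ago vs limit 730 → met
3. surety bond $110,000 < $120,000 → not met
4. condition 'handles asbestos abatement' does not hold → requirement n/a → met
5. scaffold inspection 159 days ago vs limit 120 → not met
6. condition 'performs work above three stories' does not hold → requirement n/a → met
7. equipment calibration 320 days ago vs limit 365 → met
8. unresolved stop-work orders 2 ≤ 2 → met
9. licensed crane operators 6 ≥ 3 → met
10. condition 'performs public-works projects' holds; lost-time incident rate 1 ≤ 3 → met
11. contractor registration certificate present → met
12. OSHA-30 certified supervisors 4 ≥ 4 → met
Not met: 3, 5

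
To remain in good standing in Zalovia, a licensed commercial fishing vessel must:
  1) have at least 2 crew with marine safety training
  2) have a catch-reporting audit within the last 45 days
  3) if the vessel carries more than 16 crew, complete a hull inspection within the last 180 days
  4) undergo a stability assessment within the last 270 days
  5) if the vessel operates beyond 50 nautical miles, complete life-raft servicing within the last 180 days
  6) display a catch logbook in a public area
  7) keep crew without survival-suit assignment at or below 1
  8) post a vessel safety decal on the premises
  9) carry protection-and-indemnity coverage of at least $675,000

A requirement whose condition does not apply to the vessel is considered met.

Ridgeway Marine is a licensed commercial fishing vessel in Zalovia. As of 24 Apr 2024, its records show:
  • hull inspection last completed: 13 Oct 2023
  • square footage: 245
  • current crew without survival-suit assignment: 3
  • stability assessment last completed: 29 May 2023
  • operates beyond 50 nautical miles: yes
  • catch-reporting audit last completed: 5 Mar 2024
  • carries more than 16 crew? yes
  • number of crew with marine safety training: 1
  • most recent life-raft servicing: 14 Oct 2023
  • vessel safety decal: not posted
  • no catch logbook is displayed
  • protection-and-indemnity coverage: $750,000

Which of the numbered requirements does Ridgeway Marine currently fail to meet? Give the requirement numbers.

1, 2, 3, 4, 5, 6, 7, 8

1. crew with marine safety training 1 < 2 → not met
2. catch-reporting audit 50 days ago vs limit 45 → not met
3. condition 'carries more than 16 crew' holds; hull inspection 194 days ago vs limit 180 → not met
4. stability assessment 331 days ago vs limit 270 → not met
5. condition 'operates beyond 50 nautical miles' holds; life-raft servicing 193 days ago vs limit 180 → not met
6. catch logbook absent → not met
7. crew without survival-suit assignment 3 > 1 → not met
8. vessel safety decal absent → not met
9. protection-and-indemnity coverage $750,000 ≥ $675,000 → met
Not met: 1, 2, 3, 4, 5, 6, 7, 8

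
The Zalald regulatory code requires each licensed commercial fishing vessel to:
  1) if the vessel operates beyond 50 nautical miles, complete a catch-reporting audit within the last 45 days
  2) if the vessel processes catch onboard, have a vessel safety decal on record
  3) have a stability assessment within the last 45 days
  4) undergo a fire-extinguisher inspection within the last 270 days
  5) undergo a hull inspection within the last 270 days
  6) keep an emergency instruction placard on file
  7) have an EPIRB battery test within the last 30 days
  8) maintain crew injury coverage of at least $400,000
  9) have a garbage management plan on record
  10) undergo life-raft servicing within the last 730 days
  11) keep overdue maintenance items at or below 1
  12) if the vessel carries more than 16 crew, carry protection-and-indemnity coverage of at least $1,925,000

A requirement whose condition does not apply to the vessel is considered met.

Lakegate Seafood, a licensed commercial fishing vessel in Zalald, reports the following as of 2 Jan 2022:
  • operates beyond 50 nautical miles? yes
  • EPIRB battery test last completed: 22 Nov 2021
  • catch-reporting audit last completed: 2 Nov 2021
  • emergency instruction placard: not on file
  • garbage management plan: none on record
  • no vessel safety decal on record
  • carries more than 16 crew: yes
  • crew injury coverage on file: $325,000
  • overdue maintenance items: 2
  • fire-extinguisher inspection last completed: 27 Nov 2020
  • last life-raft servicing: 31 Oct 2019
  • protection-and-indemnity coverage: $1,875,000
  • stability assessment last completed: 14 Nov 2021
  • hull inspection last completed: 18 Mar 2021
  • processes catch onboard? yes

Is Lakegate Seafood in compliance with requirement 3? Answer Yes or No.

3. stability assessment 49 days ago vs limit 45 → not met

No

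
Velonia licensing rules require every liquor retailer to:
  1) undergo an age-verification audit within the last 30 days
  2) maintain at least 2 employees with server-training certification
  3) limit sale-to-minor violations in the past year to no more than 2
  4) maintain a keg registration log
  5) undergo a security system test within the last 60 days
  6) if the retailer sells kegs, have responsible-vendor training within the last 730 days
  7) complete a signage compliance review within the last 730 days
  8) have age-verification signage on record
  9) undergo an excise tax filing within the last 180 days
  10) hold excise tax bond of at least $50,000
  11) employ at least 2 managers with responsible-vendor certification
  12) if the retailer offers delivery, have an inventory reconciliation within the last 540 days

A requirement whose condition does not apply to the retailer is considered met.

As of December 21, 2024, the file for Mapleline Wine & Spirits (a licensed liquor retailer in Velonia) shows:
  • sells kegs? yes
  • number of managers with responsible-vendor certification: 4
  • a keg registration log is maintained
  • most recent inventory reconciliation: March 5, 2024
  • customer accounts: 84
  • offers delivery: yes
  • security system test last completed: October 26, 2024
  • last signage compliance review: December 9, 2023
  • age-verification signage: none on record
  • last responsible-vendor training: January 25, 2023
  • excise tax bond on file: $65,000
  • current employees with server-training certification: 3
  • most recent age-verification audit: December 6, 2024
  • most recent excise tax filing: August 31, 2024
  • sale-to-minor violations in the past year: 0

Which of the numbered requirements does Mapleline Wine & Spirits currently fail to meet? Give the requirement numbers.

8

1. age-verification audit 15 days ago vs limit 30 → met
2. employees with server-training certification 3 ≥ 2 → met
3. sale-to-minor violations in the past year 0 ≤ 2 → met
4. keg registration log present → met
5. security system test 56 days ago vs limit 60 → met
6. condition 'sells kegs' holds; responsible-vendor training 696 days ago vs limit 730 → met
7. signage compliance review 378 days ago vs limit 730 → met
8. age-verification signage absent → not met
9. excise tax filing 112 days ago vs limit 180 → met
10. excise tax bond $65,000 ≥ $50,000 → met
11. managers with responsible-vendor certification 4 ≥ 2 → met
12. condition 'offers delivery' holds; inventory reconciliation 291 days ago vs limit 540 → met
Not met: 8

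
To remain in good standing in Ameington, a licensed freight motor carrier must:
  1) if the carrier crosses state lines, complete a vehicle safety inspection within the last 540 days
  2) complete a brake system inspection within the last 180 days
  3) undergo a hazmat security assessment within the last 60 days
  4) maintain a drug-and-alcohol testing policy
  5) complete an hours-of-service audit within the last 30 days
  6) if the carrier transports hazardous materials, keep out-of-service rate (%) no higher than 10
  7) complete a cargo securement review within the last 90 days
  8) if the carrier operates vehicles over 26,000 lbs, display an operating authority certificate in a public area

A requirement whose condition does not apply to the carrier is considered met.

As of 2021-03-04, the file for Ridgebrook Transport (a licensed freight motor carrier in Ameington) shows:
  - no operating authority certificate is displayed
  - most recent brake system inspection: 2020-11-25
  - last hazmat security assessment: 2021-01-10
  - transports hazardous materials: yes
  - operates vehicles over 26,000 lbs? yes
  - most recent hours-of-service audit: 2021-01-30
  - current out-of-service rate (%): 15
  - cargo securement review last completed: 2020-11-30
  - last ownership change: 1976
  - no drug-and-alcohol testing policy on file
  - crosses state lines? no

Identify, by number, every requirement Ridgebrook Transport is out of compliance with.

4, 5, 6, 7, 8

1. condition 'crosses state lines' does not hold → requirement n/a → met
2. brake system inspection 99 days ago vs limit 180 → met
3. hazmat security assessment 53 days ago vs limit 60 → met
4. drug-and-alcohol testing policy absent → not met
5. hours-of-service audit 33 days ago vs limit 30 → not met
6. condition 'transports hazardous materials' holds; out-of-service rate (%) 15 > 10 → not met
7. cargo securement review 94 days ago vs limit 90 → not met
8. condition 'operates vehicles over 26,000 lbs' holds; operating authority certificate absent → not met
Not met: 4, 5, 6, 7, 8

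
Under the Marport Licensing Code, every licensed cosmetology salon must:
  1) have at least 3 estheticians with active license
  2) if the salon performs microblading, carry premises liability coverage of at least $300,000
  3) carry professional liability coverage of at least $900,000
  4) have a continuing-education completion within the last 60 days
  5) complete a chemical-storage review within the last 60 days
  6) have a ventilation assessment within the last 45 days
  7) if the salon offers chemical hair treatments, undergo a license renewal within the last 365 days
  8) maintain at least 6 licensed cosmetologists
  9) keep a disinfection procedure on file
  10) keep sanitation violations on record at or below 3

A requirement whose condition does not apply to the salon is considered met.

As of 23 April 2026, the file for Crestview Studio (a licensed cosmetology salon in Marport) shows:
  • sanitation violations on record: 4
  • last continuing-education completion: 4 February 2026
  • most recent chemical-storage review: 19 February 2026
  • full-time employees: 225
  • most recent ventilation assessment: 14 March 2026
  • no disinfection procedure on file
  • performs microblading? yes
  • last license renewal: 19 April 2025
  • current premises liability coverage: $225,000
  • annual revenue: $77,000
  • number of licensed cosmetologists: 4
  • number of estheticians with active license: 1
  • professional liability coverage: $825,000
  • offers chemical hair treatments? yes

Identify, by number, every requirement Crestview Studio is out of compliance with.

1, 2, 3, 4, 5, 7, 8, 9, 10

1. estheticians with active license 1 < 3 → not met
2. condition 'performs microblading' holds; premises liability coverage $225,000 < $300,000 → not met
3. professional liability coverage $825,000 < $900,000 → not met
4. continuing-education completion 78 days ago vs limit 60 → not met
5. chemical-storage review 63 days ago vs limit 60 → not met
6. ventilation assessment 40 days ago vs limit 45 → met
7. condition 'offers chemical hair treatments' holds; license renewal 369 days ago vs limit 365 → not met
8. licensed cosmetologists 4 < 6 → not met
9. disinfection procedure absent → not met
10. sanitation violations on record 4 > 3 → not met
Not met: 1, 2, 3, 4, 5, 7, 8, 9, 10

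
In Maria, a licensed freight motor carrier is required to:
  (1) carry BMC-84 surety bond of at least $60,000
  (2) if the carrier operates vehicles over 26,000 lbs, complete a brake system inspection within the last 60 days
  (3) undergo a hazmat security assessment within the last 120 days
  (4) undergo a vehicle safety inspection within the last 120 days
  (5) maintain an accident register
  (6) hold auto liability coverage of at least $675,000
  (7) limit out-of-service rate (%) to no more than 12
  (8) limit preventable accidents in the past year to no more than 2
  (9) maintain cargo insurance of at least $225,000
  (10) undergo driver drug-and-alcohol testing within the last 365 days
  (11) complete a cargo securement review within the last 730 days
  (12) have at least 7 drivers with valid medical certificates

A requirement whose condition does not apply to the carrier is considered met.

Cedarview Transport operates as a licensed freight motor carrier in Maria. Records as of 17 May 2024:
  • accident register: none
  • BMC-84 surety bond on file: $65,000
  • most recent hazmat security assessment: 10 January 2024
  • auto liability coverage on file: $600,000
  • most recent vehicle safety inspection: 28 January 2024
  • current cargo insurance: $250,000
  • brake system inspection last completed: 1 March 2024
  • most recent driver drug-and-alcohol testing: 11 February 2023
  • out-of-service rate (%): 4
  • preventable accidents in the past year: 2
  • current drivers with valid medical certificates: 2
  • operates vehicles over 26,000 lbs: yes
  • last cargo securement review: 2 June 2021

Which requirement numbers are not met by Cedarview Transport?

1. BMC-84 surety bond $65,000 ≥ $60,000 → met
2. condition 'operates vehicles over 26,000 lbs' holds; brake system inspection 77 days ago vs limit 60 → not met
3. hazmat security assessment 128 days ago vs limit 120 → not met
4. vehicle safety inspection 110 days ago vs limit 120 → met
5. accident register absent → not met
6. auto liability coverage $600,000 < $675,000 → not met
7. out-of-service rate (%) 4 ≤ 12 → met
8. preventable accidents in the past year 2 ≤ 2 → met
9. cargo insurance $250,000 ≥ $225,000 → met
10. driver drug-and-alcohol testing 461 days ago vs limit 365 → not met
11. cargo securement review 1080 days ago vs limit 730 → not met
12. drivers with valid medical certificates 2 < 7 → not met
Not met: 2, 3, 5, 6, 10, 11, 12

2, 3, 5, 6, 10, 11, 12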